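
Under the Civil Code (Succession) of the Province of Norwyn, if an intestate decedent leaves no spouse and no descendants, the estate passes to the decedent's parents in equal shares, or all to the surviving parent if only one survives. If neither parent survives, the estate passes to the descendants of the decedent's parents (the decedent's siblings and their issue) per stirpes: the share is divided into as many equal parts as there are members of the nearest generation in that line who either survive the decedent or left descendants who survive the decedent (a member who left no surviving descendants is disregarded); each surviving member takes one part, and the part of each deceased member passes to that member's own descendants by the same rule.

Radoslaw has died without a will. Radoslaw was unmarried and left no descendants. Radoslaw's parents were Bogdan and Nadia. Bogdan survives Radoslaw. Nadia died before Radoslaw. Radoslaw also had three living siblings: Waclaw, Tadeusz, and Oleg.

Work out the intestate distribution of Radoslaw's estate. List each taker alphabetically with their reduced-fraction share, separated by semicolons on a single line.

Only one parent, Bogdan, survives, so Bogdan takes the entire estate. The siblings take nothing because a surviving parent has priority.

Bogdan 1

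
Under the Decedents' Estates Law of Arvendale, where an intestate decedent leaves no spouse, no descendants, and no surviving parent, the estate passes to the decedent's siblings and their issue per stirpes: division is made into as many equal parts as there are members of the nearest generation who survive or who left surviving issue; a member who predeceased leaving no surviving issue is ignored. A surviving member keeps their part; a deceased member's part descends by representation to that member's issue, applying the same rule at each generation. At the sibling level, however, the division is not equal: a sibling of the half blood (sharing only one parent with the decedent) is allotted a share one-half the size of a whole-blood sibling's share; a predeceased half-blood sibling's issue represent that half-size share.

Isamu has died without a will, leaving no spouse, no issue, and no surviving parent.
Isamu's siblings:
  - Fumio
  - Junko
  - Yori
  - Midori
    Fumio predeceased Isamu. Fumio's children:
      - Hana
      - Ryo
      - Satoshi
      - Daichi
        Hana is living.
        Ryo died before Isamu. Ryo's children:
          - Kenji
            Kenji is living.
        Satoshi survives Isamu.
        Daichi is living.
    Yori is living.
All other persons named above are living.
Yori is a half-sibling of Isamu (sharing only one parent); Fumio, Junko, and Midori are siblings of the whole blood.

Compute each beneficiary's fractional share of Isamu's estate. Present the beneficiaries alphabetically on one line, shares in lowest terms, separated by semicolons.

No spouse, descendants, or parent survives, so the estate passes to Isamu's siblings per stirpes.
Half-blood siblings count for one-half the weight of whole-blood siblings at the initial division.
Dividing 1 in proportion to weights (total weight 7/2): Fumio (weight 1) → 2/7; Junko (weight 1) → 2/7; Yori (weight 1/2) → 1/7; Midori (weight 1) → 2/7.
Fumio predeceased; the 2/7 allotted to Fumio's branch passes to Fumio's issue by representation.
The 2/7 is divided into 4 equal shares of 1/14 among Hana, Ryo, Satoshi, Daichi.
Hana is living and takes 1/14.
Ryo predeceased; the 1/14 allotted to Ryo's branch passes to Ryo's issue by representation.
Kenji is the sole taker at this level and receives the full 1/14.
Satoshi is living and takes 1/14.
Daichi is living and takes 1/14.
Junko is living and takes 2/7.
Yori is living and takes 1/7.
Midori is living and takes 2/7.

Daichi 1/14; Hana 1/14; Junko 2/7; Kenji 1/14; Midori 2/7; Satoshi 1/14; Yori 1/7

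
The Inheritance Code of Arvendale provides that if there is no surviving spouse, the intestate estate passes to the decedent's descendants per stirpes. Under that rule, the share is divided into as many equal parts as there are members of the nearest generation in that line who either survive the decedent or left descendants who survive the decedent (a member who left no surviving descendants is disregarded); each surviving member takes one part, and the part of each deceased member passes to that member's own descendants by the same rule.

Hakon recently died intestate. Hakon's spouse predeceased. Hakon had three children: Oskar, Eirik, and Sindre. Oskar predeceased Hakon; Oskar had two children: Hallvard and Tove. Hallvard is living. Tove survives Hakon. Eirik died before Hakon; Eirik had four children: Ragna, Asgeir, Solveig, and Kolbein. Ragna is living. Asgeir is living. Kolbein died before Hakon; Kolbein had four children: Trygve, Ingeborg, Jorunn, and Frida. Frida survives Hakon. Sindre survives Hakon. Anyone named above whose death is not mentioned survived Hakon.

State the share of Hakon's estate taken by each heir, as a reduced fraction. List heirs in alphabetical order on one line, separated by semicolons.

There is no surviving spouse, so the entire estate passes to Hakon's descendants per stirpes.
The estate is divided into 3 equal shares of 1/3 among Oskar, Eirik, Sindre.
Oskar predeceased; the 1/3 allotted to Oskar's branch passes to Oskar's issue by representation.
The 1/3 is divided into 2 equal shares of 1/6 among Hallvard, Tove.
Hallvard is living and takes 1/6.
Tove is living and takes 1/6.
Eirik predeceased; the 1/3 allotted to Eirik's branch passes to Eirik's issue by representation.
The 1/3 is divided into 4 equal shares of 1/12 among Ragna, Asgeir, Solveig, Kolbein.
Ragna is living and takes 1/12.
Asgeir is living and takes 1/12.
Solveig is living and takes 1/12.
Kolbein predeceased; the 1/12 allotted to Kolbein's branch passes to Kolbein's issue by representation.
The 1/12 is divided into 4 equal shares of 1/48 among Trygve, Ingeborg, Jorunn, Frida.
Trygve is living and takes 1/48.
Ingeborg is living and takes 1/48.
Jorunn is living and takes 1/48.
Frida is living and takes 1/48.
Sindre is living and takes 1/3.

Asgeir 1/12; Frida 1/48; Hallvard 1/6; Ingeborg 1/48; Jorunn 1/48; Ragna 1/12; Sindre 1/3; Solveig 1/12; Tove 1/6; Trygve 1/48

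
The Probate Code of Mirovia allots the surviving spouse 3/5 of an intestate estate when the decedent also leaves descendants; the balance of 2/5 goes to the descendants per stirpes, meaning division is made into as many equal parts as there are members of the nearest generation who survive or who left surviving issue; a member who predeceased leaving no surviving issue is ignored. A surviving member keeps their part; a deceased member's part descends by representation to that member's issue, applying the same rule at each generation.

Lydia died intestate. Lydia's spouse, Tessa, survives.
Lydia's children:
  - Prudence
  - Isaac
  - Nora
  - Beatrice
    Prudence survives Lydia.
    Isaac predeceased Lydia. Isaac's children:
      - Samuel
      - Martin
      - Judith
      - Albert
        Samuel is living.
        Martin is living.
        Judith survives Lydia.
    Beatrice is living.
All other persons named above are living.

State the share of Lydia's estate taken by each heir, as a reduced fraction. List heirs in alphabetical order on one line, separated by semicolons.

Albert 1/40; Beatrice 1/10; Judith 1/40; Martin 1/40; Nora 1/10; Prudence 1/10; Samuel 1/40; Tessa 3/5

Tessa, as surviving spouse, takes 3/5.
The remaining 2/5 passes to Lydia's descendants per stirpes.
The 2/5 is divided into 4 equal shares of 1/10 among Prudence, Isaac, Nora, Beatrice.
Prudence is living and takes 1/10.
Isaac predeceased; the 1/10 allotted to Isaac's branch passes to Isaac's issue by representation.
The 1/10 is divided into 4 equal shares of 1/40 among Samuel, Martin, Judith, Albert.
Samuel is living and takes 1/40.
Martin is living and takes 1/40.
Judith is living and takes 1/40.
Albert is living and takes 1/40.
Nora is living and takes 1/10.
Beatrice is living and takes 1/10.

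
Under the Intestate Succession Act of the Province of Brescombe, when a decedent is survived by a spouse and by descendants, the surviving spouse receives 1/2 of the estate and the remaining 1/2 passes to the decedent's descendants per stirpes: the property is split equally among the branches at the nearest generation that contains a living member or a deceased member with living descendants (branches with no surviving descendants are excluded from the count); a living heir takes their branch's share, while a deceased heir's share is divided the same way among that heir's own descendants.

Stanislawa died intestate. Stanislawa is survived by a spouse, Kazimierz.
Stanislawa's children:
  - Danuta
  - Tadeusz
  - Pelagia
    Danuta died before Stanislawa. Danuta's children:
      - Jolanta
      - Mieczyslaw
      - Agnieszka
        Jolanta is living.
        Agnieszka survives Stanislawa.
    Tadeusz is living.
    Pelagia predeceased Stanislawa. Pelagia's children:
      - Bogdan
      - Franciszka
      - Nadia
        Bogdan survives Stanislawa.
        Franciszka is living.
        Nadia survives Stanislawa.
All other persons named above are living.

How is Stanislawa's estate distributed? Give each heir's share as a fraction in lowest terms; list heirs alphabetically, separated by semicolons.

Agnieszka 1/18; Bogdan 1/18; Franciszka 1/18; Jolanta 1/18; Kazimierz 1/2; Mieczyslaw 1/18; Nadia 1/18; Tadeusz 1/6

Kazimierz, as surviving spouse, takes 1/2.
The remaining 1/2 passes to Stanislawa's descendants per stirpes.
The 1/2 is divided into 3 equal shares of 1/6 among Danuta, Tadeusz, Pelagia.
Danuta predeceased; the 1/6 allotted to Danuta's branch passes to Danuta's issue by representation.
The 1/6 is divided into 3 equal shares of 1/18 among Jolanta, Mieczyslaw, Agnieszka.
Jolanta is living and takes 1/18.
Mieczyslaw is living and takes 1/18.
Agnieszka is living and takes 1/18.
Tadeusz is living and takes 1/6.
Pelagia predeceased; the 1/6 allotted to Pelagia's branch passes to Pelagia's issue by representation.
The 1/6 is divided into 3 equal shares of 1/18 among Bogdan, Franciszka, Nadia.
Bogdan is living and takes 1/18.
Franciszka is living and takes 1/18.
Nadia is living and takes 1/18.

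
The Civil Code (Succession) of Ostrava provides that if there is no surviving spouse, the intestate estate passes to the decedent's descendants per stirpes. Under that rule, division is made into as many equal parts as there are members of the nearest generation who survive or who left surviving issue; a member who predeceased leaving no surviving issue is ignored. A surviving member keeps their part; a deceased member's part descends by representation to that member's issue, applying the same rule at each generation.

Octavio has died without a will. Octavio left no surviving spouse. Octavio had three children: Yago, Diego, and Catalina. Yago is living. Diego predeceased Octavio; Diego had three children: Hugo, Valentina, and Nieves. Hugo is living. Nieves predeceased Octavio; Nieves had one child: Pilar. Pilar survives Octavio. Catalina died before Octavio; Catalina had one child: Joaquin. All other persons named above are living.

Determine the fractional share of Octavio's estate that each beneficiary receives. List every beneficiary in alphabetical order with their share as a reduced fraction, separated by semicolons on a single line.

Hugo 1/9; Joaquin 1/3; Pilar 1/9; Valentina 1/9; Yago 1/3

There is no surviving spouse, so the entire estate passes to Octavio's descendants per stirpes.
The estate is divided into 3 equal shares of 1/3 among Yago, Diego, Catalina.
Yago is living and takes 1/3.
Diego predeceased; the 1/3 allotted to Diego's branch passes to Diego's issue by representation.
The 1/3 is divided into 3 equal shares of 1/9 among Hugo, Valentina, Nieves.
Hugo is living and takes 1/9.
Valentina is living and takes 1/9.
Nieves predeceased; the 1/9 allotted to Nieves's branch passes to Nieves's issue by representation.
Pilar is the sole taker at this level and receives the full 1/9.
Catalina predeceased; the 1/3 allotted to Catalina's branch passes to Catalina's issue by representation.
Joaquin is the sole taker at this level and receives the full 1/3.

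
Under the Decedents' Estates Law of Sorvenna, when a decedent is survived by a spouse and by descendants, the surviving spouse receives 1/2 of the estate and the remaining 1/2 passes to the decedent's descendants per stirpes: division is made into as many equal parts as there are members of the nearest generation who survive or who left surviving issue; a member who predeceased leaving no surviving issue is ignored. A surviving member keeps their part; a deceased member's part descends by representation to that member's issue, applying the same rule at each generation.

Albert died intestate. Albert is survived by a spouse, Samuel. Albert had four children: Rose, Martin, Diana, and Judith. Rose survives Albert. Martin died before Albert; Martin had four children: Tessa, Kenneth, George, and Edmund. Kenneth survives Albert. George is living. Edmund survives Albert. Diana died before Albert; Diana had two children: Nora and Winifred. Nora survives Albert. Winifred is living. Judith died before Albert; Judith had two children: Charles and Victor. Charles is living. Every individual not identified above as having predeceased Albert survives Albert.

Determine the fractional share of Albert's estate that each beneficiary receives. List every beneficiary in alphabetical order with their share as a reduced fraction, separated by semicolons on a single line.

Charles 1/16; Edmund 1/32; George 1/32; Kenneth 1/32; Nora 1/16; Rose 1/8; Samuel 1/2; Tessa 1/32; Victor 1/16; Winifred 1/16

Samuel, as surviving spouse, takes 1/2.
The remaining 1/2 passes to Albert's descendants per stirpes.
The 1/2 is divided into 4 equal shares of 1/8 among Rose, Martin, Diana, Judith.
Rose is living and takes 1/8.
Martin predeceased; the 1/8 allotted to Martin's branch passes to Martin's issue by representation.
The 1/8 is divided into 4 equal shares of 1/32 among Tessa, Kenneth, George, Edmund.
Tessa is living and takes 1/32.
Kenneth is living and takes 1/32.
George is living and takes 1/32.
Edmund is living and takes 1/32.
Diana predeceased; the 1/8 allotted to Diana's branch passes to Diana's issue by representation.
The 1/8 is divided into 2 equal shares of 1/16 among Nora, Winifred.
Nora is living and takes 1/16.
Winifred is living and takes 1/16.
Judith predeceased; the 1/8 allotted to Judith's branch passes to Judith's issue by representation.
The 1/8 is divided into 2 equal shares of 1/16 among Charles, Victor.
Charles is living and takes 1/16.
Victor is living and takes 1/16.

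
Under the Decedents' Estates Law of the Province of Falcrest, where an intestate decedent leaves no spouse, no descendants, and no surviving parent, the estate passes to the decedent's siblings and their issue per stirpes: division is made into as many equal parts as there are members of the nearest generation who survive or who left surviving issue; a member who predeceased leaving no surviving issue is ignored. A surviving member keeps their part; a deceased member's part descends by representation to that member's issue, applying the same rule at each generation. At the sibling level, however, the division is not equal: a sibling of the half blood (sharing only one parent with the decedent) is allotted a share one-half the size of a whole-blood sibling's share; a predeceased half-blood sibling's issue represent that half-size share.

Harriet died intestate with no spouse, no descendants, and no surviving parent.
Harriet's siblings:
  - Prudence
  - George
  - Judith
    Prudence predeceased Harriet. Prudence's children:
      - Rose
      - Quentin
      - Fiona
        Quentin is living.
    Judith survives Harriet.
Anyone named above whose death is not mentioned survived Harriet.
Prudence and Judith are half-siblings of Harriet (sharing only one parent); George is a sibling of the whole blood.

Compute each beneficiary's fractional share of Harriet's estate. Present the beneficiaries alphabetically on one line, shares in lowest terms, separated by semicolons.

No spouse, descendants, or parent survives, so the estate passes to Harriet's siblings per stirpes.
Half-blood siblings count for one-half the weight of whole-blood siblings at the initial division.
Dividing 1 in proportion to weights (total weight 2): Prudence (weight 1/2) → 1/4; George (weight 1) → 1/2; Judith (weight 1/2) → 1/4.
Prudence predeceased; the 1/4 allotted to Prudence's branch passes to Prudence's issue by representation.
The 1/4 is divided into 3 equal shares of 1/12 among Rose, Quentin, Fiona.
Rose is living and takes 1/12.
Quentin is living and takes 1/12.
Fiona is living and takes 1/12.
George is living and takes 1/2.
Judith is living and takes 1/4.

Fiona 1/12; George 1/2; Judith 1/4; Quentin 1/12; Rose 1/12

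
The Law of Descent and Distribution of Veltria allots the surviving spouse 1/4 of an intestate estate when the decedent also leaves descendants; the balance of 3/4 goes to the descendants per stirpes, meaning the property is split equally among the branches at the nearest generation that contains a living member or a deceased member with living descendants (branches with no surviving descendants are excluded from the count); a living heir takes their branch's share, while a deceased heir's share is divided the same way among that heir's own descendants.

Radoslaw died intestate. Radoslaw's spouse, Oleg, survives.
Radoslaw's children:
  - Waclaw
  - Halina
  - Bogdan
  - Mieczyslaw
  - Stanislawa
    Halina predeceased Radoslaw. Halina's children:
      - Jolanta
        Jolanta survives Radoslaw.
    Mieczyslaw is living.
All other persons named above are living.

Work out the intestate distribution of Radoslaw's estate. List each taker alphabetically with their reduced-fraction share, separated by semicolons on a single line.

Oleg, as surviving spouse, takes 1/4.
The remaining 3/4 passes to Radoslaw's descendants per stirpes.
The 3/4 is divided into 5 equal shares of 3/20 among Waclaw, Halina, Bogdan, Mieczyslaw, Stanislawa.
Waclaw is living and takes 3/20.
Halina predeceased; the 3/20 allotted to Halina's branch passes to Halina's issue by representation.
Jolanta is the sole taker at this level and receives the full 3/20.
Bogdan is living and takes 3/20.
Mieczyslaw is living and takes 3/20.
Stanislawa is living and takes 3/20.

Bogdan 3/20; Jolanta 3/20; Mieczyslaw 3/20; Oleg 1/4; Stanislawa 3/20; Waclaw 3/20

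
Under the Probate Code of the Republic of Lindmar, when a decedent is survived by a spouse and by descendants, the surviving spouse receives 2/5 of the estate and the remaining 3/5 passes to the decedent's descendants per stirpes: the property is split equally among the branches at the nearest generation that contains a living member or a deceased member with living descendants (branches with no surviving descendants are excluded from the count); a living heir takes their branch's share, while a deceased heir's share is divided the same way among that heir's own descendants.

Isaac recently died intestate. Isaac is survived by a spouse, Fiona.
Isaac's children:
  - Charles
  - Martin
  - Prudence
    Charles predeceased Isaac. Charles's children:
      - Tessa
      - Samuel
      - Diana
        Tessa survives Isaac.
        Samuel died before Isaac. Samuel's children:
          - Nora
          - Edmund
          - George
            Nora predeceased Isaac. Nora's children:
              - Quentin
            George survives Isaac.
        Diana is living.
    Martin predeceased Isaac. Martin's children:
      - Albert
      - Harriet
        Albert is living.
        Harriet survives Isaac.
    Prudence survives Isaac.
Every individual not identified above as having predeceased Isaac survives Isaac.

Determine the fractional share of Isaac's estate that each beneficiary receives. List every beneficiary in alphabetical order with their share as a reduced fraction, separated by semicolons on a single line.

Fiona, as surviving spouse, takes 2/5.
The remaining 3/5 passes to Isaac's descendants per stirpes.
The 3/5 is divided into 3 equal shares of 1/5 among Charles, Martin, Prudence.
Charles predeceased; the 1/5 allotted to Charles's branch passes to Charles's issue by representation.
The 1/5 is divided into 3 equal shares of 1/15 among Tessa, Samuel, Diana.
Tessa is living and takes 1/15.
Samuel predeceased; the 1/15 allotted to Samuel's branch passes to Samuel's issue by representation.
The 1/15 is divided into 3 equal shares of 1/45 among Nora, Edmund, George.
Nora predeceased; the 1/45 allotted to Nora's branch passes to Nora's issue by representation.
Quentin is the sole taker at this level and receives the full 1/45.
Edmund is living and takes 1/45.
George is living and takes 1/45.
Diana is living and takes 1/15.
Martin predeceased; the 1/5 allotted to Martin's branch passes to Martin's issue by representation.
The 1/5 is divided into 2 equal shares of 1/10 among Albert, Harriet.
Albert is living and takes 1/10.
Harriet is living and takes 1/10.
Prudence is living and takes 1/5.

Albert 1/10; Diana 1/15; Edmund 1/45; Fiona 2/5; George 1/45; Harriet 1/10; Prudence 1/5; Quentin 1/45; Tessa 1/15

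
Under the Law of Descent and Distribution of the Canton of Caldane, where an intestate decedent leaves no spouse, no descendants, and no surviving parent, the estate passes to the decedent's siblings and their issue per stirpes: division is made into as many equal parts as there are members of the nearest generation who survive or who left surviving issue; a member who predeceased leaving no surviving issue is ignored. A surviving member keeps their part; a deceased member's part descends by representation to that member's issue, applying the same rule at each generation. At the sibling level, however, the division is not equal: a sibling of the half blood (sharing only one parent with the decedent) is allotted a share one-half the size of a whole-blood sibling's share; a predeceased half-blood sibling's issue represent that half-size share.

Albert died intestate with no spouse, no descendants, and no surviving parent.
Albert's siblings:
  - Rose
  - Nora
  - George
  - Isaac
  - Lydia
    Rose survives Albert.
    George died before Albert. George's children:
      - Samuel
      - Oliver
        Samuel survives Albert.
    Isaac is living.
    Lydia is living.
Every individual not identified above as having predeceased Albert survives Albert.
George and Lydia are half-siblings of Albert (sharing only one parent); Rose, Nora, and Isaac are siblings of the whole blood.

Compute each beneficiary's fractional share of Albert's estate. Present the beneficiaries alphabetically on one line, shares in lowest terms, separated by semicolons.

No spouse, descendants, or parent survives, so the estate passes to Albert's siblings per stirpes.
Half-blood siblings count for one-half the weight of whole-blood siblings at the initial division.
Dividing 1 in proportion to weights (total weight 4): Rose (weight 1) → 1/4; Nora (weight 1) → 1/4; George (weight 1/2) → 1/8; Isaac (weight 1) → 1/4; Lydia (weight 1/2) → 1/8.
Rose is living and takes 1/4.
Nora is living and takes 1/4.
George predeceased; the 1/8 allotted to George's branch passes to George's issue by representation.
The 1/8 is divided into 2 equal shares of 1/16 among Samuel, Oliver.
Samuel is living and takes 1/16.
Oliver is living and takes 1/16.
Isaac is living and takes 1/4.
Lydia is living and takes 1/8.

Isaac 1/4; Lydia 1/8; Nora 1/4; Oliver 1/16; Rose 1/4; Samuel 1/16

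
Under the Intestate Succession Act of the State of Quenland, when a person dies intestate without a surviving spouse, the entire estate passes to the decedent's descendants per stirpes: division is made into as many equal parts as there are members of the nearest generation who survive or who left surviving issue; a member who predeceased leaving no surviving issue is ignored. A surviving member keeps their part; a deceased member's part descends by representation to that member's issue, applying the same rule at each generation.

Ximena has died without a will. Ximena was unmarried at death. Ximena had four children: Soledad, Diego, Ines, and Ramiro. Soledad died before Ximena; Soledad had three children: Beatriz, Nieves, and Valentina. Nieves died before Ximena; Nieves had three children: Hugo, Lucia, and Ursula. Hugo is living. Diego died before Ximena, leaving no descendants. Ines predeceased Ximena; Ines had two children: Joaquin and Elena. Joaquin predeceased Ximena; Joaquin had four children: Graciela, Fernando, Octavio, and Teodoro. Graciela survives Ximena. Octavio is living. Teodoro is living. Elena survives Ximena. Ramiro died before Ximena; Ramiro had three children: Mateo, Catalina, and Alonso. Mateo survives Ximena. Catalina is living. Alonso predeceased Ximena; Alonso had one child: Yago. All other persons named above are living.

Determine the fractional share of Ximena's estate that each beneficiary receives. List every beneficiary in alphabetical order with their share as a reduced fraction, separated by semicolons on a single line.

Beatriz 1/9; Catalina 1/9; Elena 1/6; Fernando 1/24; Graciela 1/24; Hugo 1/27; Lucia 1/27; Mateo 1/9; Octavio 1/24; Teodoro 1/24; Ursula 1/27; Valentina 1/9; Yago 1/9

There is no surviving spouse, so the entire estate passes to Ximena's descendants per stirpes.
Diego left no surviving issue, so that branch lapses and is disregarded.
The estate is divided into 3 equal shares of 1/3 among Soledad, Ines, Ramiro.
Soledad predeceased; the 1/3 allotted to Soledad's branch passes to Soledad's issue by representation.
The 1/3 is divided into 3 equal shares of 1/9 among Beatriz, Nieves, Valentina.
Beatriz is living and takes 1/9.
Nieves predeceased; the 1/9 allotted to Nieves's branch passes to Nieves's issue by representation.
The 1/9 is divided into 3 equal shares of 1/27 among Hugo, Lucia, Ursula.
Hugo is living and takes 1/27.
Lucia is living and takes 1/27.
Ursula is living and takes 1/27.
Valentina is living and takes 1/9.
Ines predeceased; the 1/3 allotted to Ines's branch passes to Ines's issue by representation.
The 1/3 is divided into 2 equal shares of 1/6 among Joaquin, Elena.
Joaquin predeceased; the 1/6 allotted to Joaquin's branch passes to Joaquin's issue by representation.
The 1/6 is divided into 4 equal shares of 1/24 among Graciela, Fernando, Octavio, Teodoro.
Graciela is living and takes 1/24.
Fernando is living and takes 1/24.
Octavio is living and takes 1/24.
Teodoro is living and takes 1/24.
Elena is living and takes 1/6.
Ramiro predeceased; the 1/3 allotted to Ramiro's branch passes to Ramiro's issue by representation.
The 1/3 is divided into 3 equal shares of 1/9 among Mateo, Catalina, Alonso.
Mateo is living and takes 1/9.
Catalina is living and takes 1/9.
Alonso predeceased; the 1/9 allotted to Alonso's branch passes to Alonso's issue by representation.
Yago is the sole taker at this level and receives the full 1/9.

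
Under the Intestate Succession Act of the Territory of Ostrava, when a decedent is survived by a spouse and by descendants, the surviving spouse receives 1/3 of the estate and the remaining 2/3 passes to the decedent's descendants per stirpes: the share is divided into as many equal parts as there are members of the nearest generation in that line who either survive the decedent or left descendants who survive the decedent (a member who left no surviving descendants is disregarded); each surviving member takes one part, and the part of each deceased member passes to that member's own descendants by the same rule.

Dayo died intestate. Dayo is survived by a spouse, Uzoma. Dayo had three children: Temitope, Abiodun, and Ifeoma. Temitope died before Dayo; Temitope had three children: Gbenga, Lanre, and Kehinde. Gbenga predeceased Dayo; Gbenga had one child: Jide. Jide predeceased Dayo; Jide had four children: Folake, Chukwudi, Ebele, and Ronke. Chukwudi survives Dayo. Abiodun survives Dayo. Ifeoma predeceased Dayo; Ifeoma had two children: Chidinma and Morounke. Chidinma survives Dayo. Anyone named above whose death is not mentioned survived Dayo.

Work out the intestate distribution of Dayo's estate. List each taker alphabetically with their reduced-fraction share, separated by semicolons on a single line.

Abiodun 2/9; Chidinma 1/9; Chukwudi 1/54; Ebele 1/54; Folake 1/54; Kehinde 2/27; Lanre 2/27; Morounke 1/9; Ronke 1/54; Uzoma 1/3

Uzoma, as surviving spouse, takes 1/3.
The remaining 2/3 passes to Dayo's descendants per stirpes.
The 2/3 is divided into 3 equal shares of 2/9 among Temitope, Abiodun, Ifeoma.
Temitope predeceased; the 2/9 allotted to Temitope's branch passes to Temitope's issue by representation.
The 2/9 is divided into 3 equal shares of 2/27 among Gbenga, Lanre, Kehinde.
Gbenga predeceased; the 2/27 allotted to Gbenga's branch passes to Gbenga's issue by representation.
Jide's line is the sole branch at this level, so the full 2/27 passes to Jide's issue by representation.
The 2/27 is divided into 4 equal shares of 1/54 among Folake, Chukwudi, Ebele, Ronke.
Folake is living and takes 1/54.
Chukwudi is living and takes 1/54.
Ebele is living and takes 1/54.
Ronke is living and takes 1/54.
Lanre is living and takes 2/27.
Kehinde is living and takes 2/27.
Abiodun is living and takes 2/9.
Ifeoma predeceased; the 2/9 allotted to Ifeoma's branch passes to Ifeoma's issue by representation.
The 2/9 is divided into 2 equal shares of 1/9 among Chidinma, Morounke.
Chidinma is living and takes 1/9.
Morounke is living and takes 1/9.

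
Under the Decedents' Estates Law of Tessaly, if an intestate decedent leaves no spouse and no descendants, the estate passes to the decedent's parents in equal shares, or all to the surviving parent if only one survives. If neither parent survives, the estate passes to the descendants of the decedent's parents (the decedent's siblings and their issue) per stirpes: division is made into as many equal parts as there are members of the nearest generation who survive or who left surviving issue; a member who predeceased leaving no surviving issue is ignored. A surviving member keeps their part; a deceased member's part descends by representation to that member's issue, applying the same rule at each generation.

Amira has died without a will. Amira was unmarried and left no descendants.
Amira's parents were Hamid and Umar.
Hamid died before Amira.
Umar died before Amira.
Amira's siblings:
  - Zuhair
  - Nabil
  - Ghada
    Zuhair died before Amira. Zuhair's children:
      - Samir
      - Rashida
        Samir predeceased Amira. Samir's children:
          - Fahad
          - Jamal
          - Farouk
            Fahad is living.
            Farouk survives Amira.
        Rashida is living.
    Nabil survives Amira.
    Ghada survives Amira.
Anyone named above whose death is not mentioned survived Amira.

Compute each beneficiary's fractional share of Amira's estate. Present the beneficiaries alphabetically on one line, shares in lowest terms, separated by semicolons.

Neither parent survives and there are no descendants, so the estate passes to Amira's siblings and their issue per stirpes.
The estate is divided into 3 equal shares of 1/3 among Zuhair, Nabil, Ghada.
Zuhair predeceased; the 1/3 allotted to Zuhair's branch passes to Zuhair's issue by representation.
The 1/3 is divided into 2 equal shares of 1/6 among Samir, Rashida.
Samir predeceased; the 1/6 allotted to Samir's branch passes to Samir's issue by representation.
The 1/6 is divided into 3 equal shares of 1/18 among Fahad, Jamal, Farouk.
Fahad is living and takes 1/18.
Jamal is living and takes 1/18.
Farouk is living and takes 1/18.
Rashida is living and takes 1/6.
Nabil is living and takes 1/3.
Ghada is living and takes 1/3.

Fahad 1/18; Farouk 1/18; Ghada 1/3; Jamal 1/18; Nabil 1/3; Rashida 1/6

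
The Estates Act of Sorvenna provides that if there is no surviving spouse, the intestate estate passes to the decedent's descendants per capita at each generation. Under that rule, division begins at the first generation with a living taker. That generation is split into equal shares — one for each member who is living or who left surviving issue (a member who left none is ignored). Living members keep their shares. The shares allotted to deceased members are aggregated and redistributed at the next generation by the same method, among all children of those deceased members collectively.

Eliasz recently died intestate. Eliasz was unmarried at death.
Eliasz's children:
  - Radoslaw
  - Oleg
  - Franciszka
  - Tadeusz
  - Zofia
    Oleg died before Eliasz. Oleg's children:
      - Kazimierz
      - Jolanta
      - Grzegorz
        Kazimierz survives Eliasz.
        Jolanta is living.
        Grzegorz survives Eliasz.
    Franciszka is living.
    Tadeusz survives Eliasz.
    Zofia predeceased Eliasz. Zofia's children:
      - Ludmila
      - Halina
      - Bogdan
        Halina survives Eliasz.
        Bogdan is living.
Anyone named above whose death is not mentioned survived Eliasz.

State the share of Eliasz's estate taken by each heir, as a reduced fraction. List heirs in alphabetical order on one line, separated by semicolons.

There is no surviving spouse, so the entire estate passes to Eliasz's descendants per capita at each generation.
At generation 1 (Radoslaw, Oleg, Franciszka, Tadeusz, Zofia) there are 5 shares of (1)/5 = 1/5 each.
Living: Radoslaw, Franciszka, and Tadeusz — each takes 1/5.
Deceased: Oleg and Zofia. Their combined 2/5 is pooled and carried to generation 2.
At generation 2 (Kazimierz, Jolanta, Grzegorz, Ludmila, Halina, Bogdan) there are 6 shares of (2/5)/6 = 1/15 each.
Living: Kazimierz, Jolanta, Grzegorz, Ludmila, Halina, and Bogdan — each takes 1/15.

Bogdan 1/15; Franciszka 1/5; Grzegorz 1/15; Halina 1/15; Jolanta 1/15; Kazimierz 1/15; Ludmila 1/15; Radoslaw 1/5; Tadeusz 1/5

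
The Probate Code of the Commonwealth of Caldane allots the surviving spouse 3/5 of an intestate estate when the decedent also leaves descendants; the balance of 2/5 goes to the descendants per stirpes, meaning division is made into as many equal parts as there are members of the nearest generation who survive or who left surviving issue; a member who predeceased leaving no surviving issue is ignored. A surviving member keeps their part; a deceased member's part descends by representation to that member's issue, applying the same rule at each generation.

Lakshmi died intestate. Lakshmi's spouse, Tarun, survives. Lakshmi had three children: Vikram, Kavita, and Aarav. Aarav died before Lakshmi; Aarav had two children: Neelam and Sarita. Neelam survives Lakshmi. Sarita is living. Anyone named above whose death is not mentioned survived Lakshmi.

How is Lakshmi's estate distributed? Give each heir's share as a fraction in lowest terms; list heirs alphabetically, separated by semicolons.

Kavita 2/15; Neelam 1/15; Sarita 1/15; Tarun 3/5; Vikram 2/15

Tarun, as surviving spouse, takes 3/5.
The remaining 2/5 passes to Lakshmi's descendants per stirpes.
The 2/5 is divided into 3 equal shares of 2/15 among Vikram, Kavita, Aarav.
Vikram is living and takes 2/15.
Kavita is living and takes 2/15.
Aarav predeceased; the 2/15 allotted to Aarav's branch passes to Aarav's issue by representation.
The 2/15 is divided into 2 equal shares of 1/15 among Neelam, Sarita.
Neelam is living and takes 1/15.
Sarita is living and takes 1/15.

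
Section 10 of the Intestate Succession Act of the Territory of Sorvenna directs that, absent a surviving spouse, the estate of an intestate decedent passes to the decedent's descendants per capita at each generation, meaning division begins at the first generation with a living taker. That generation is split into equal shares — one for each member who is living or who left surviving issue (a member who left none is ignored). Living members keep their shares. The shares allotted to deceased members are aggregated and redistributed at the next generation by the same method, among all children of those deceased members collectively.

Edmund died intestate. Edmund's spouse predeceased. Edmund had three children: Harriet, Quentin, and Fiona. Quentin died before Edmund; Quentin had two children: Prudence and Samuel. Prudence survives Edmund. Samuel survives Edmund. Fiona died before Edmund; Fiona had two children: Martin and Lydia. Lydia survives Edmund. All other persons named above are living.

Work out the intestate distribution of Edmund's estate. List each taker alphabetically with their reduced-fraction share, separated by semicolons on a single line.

Harriet 1/3; Lydia 1/6; Martin 1/6; Prudence 1/6; Samuel 1/6

There is no surviving spouse, so the entire estate passes to Edmund's descendants per capita at each generation.
At generation 1 (Harriet, Quentin, Fiona) there are 3 shares of (1)/3 = 1/3 each.
Living: Harriet — each takes 1/3.
Deceased: Quentin and Fiona. Their combined 2/3 is pooled and carried to generation 2.
At generation 2 (Prudence, Samuel, Martin, Lydia) there are 4 shares of (2/3)/4 = 1/6 each.
Living: Prudence, Samuel, Martin, and Lydia — each takes 1/6.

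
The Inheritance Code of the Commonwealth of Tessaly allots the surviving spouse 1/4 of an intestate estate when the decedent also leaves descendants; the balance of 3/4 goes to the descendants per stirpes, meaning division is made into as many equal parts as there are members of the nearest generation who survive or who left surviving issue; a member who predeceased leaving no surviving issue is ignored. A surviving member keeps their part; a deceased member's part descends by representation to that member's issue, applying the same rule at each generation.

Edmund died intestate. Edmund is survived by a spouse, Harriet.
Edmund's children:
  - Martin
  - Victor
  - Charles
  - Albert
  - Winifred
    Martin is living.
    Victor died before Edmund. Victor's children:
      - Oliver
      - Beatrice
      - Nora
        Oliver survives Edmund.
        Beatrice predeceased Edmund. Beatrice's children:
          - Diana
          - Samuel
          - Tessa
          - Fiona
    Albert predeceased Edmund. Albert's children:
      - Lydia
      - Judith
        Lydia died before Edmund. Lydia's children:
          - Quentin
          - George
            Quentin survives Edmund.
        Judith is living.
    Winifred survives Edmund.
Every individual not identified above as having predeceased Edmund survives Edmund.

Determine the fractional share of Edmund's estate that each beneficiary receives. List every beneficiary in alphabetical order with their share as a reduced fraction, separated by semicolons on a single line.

Charles 3/20; Diana 1/80; Fiona 1/80; George 3/80; Harriet 1/4; Judith 3/40; Martin 3/20; Nora 1/20; Oliver 1/20; Quentin 3/80; Samuel 1/80; Tessa 1/80; Winifred 3/20

Harriet, as surviving spouse, takes 1/4.
The remaining 3/4 passes to Edmund's descendants per stirpes.
The 3/4 is divided into 5 equal shares of 3/20 among Martin, Victor, Charles, Albert, Winifred.
Martin is living and takes 3/20.
Victor predeceased; the 3/20 allotted to Victor's branch passes to Victor's issue by representation.
The 3/20 is divided into 3 equal shares of 1/20 among Oliver, Beatrice, Nora.
Oliver is living and takes 1/20.
Beatrice predeceased; the 1/20 allotted to Beatrice's branch passes to Beatrice's issue by representation.
The 1/20 is divided into 4 equal shares of 1/80 among Diana, Samuel, Tessa, Fiona.
Diana is living and takes 1/80.
Samuel is living and takes 1/80.
Tessa is living and takes 1/80.
Fiona is living and takes 1/80.
Nora is living and takes 1/20.
Charles is living and takes 3/20.
Albert predeceased; the 3/20 allotted to Albert's branch passes to Albert's issue by representation.
The 3/20 is divided into 2 equal shares of 3/40 among Lydia, Judith.
Lydia predeceased; the 3/40 allotted to Lydia's branch passes to Lydia's issue by representation.
The 3/40 is divided into 2 equal shares of 3/80 among Quentin, George.
Quentin is living and takes 3/80.
George is living and takes 3/80.
Judith is living and takes 3/40.
Winifred is living and takes 3/20.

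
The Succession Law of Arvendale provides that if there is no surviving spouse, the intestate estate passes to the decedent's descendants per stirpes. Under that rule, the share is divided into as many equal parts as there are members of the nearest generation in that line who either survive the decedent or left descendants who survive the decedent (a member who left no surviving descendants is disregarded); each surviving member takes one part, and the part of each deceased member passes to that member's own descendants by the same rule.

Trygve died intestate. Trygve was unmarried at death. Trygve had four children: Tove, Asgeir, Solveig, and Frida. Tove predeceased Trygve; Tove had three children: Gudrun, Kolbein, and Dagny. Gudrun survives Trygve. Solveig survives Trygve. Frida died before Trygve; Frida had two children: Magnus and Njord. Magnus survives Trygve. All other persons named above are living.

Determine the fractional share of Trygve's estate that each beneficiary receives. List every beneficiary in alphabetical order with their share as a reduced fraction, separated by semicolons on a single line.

There is no surviving spouse, so the entire estate passes to Trygve's descendants per stirpes.
The estate is divided into 4 equal shares of 1/4 among Tove, Asgeir, Solveig, Frida.
Tove predeceased; the 1/4 allotted to Tove's branch passes to Tove's issue by representation.
The 1/4 is divided into 3 equal shares of 1/12 among Gudrun, Kolbein, Dagny.
Gudrun is living and takes 1/12.
Kolbein is living and takes 1/12.
Dagny is living and takes 1/12.
Asgeir is living and takes 1/4.
Solveig is living and takes 1/4.
Frida predeceased; the 1/4 allotted to Frida's branch passes to Frida's issue by representation.
The 1/4 is divided into 2 equal shares of 1/8 among Magnus, Njord.
Magnus is living and takes 1/8.
Njord is living and takes 1/8.

Asgeir 1/4; Dagny 1/12; Gudrun 1/12; Kolbein 1/12; Magnus 1/8; Njord 1/8; Solveig 1/4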